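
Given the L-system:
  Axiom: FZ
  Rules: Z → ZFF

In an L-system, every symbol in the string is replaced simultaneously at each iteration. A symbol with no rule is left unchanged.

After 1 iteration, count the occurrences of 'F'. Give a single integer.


Answer: 3

Derivation:
Step 0: FZ  (1 'F')
Step 1: FZFF  (3 'F')


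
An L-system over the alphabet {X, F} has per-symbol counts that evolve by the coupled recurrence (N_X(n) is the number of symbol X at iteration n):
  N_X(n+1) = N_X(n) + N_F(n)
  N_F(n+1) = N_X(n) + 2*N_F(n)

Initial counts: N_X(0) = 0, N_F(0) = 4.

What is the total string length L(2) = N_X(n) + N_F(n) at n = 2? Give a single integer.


Step 0: N_X=0, N_F=4, L=4
Step 1: N_X=4, N_F=8, L=12
Step 2: N_X=12, N_F=20, L=32

Answer: 32


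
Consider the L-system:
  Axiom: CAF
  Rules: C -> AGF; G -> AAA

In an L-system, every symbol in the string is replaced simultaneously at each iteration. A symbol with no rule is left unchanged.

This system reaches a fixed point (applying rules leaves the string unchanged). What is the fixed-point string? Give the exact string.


Step 0: CAF
Step 1: AGFAF
Step 2: AAAAFAF
Step 3: AAAAFAF  (unchanged — fixed point at step 2)

Answer: AAAAFAF


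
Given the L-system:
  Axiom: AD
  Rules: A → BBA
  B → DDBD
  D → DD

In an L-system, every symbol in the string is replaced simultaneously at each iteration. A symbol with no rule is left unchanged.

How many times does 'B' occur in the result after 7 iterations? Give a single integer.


Step 0: length=2, 'B' count=0
Step 1: length=5, 'B' count=2
Step 2: length=15, 'B' count=4
Step 3: length=39, 'B' count=6
Step 4: length=91, 'B' count=8
Step 5: length=199, 'B' count=10
Step 6: length=419, 'B' count=12
Step 7: length=863, 'B' count=14
Final string: DDDDDDDDDDDDDDDDDDDDDDDDDDDDDDDDDDDDDDDDDDDDDDDDDDDDDDDDDDDDDDDDDDDDDDDDDDDDDDDDDDDDDDDDDDDDDDDDDDDDDDDDDDDDDDDDDDDDDDDDDDDDDDBDDDDDDDDDDDDDDDDDDDDDDDDDDDDDDDDDDDDDDDDDDDDDDDDDDDDDDDDDDDDDDDDDDDDDDDDDDDDDDDDDDDDDDDDDDDDDDDDDDDDDDDDDDDDDDDDDDDDDDDDDDDDDDDDDDDDDDDDDDDDDDDDDDDDDDDDDDDDDDDDDDDDDDDDDDDDDDDDDDDDDDDDDDDDDBDDDDDDDDDDDDDDDDDDDDDDDDDDDDDDDDDDDDDDDDDDDDDDDDDDDDDDDDDDDDDDDDDDDDDDDDDDDDDDDDDDDDDDDDDDDDDDDDDDDDDDDDDDDDDDDDDDDDDDDDDDDDDBDDDDDDDDDDDDDDDDDDDDDDDDDDDDDDDDDDDDDDDDDDDDDDDDDDDDDDDDDDDDDDDDDDDDDDDDDDDDDDDDDDDDDDDDDDDDDBDDDDDDDDDDDDDDDDDDDDDDDDDDDDDDDDDDDDDDDDDDDDDDDDDDDDDDDDDDDDDBDDDDDDDDDDDDDDDDDDDDDDDDDDDDDDDDDDDDDDDDDDDDDBDDDDDDDDDDDDDDDDDDDDDDDDDDDDDBDDDDDDDDDDDDDDDDDDDDDBDDDDDDDDDDDDDBDDDDDDDDDBDDDDDBDDDBDBBADDDDDDDDDDDDDDDDDDDDDDDDDDDDDDDDDDDDDDDDDDDDDDDDDDDDDDDDDDDDDDDDDDDDDDDDDDDDDDDDDDDDDDDDDDDDDDDDDDDDDDDDDDDDDDDDDDDDDDDDDDDDDDDD

Answer: 14


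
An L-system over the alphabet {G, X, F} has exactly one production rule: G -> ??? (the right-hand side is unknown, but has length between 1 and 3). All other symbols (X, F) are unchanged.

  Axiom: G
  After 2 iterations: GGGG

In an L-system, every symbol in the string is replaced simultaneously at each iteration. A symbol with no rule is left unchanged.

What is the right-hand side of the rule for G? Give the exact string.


Trying G -> GG:
  Step 0: G
  Step 1: GG
  Step 2: GGGG
Matches the given result.

Answer: GG


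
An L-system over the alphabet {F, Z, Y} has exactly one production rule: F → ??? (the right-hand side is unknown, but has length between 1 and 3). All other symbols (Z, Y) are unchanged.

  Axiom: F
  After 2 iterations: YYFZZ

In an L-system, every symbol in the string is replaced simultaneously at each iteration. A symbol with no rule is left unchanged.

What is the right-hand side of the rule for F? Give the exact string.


Answer: YFZ

Derivation:
Trying F → YFZ:
  Step 0: F
  Step 1: YFZ
  Step 2: YYFZZ
Matches the given result.


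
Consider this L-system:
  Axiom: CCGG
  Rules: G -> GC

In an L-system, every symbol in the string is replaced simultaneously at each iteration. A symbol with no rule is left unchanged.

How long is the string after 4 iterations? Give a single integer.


Step 0: length = 4
Step 1: length = 6
Step 2: length = 8
Step 3: length = 10
Step 4: length = 12

Answer: 12


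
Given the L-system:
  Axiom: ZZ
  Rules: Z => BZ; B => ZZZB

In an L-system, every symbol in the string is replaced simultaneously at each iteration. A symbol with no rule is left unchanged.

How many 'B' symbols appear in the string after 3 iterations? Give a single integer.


Step 0: ZZ  (0 'B')
Step 1: BZBZ  (2 'B')
Step 2: ZZZBBZZZZBBZ  (4 'B')
Step 3: BZBZBZZZZBZZZBBZBZBZBZZZZBZZZBBZ  (12 'B')

Answer: 12


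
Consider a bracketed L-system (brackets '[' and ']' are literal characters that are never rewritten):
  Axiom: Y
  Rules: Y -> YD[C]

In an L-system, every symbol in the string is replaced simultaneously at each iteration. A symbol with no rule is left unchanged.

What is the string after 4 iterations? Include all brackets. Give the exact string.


Answer: YD[C]D[C]D[C]D[C]

Derivation:
Step 0: Y
Step 1: YD[C]
Step 2: YD[C]D[C]
Step 3: YD[C]D[C]D[C]
Step 4: YD[C]D[C]D[C]D[C]


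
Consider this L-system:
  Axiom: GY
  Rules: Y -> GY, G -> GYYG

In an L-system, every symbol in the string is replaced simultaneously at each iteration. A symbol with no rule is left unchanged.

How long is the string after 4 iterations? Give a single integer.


Step 0: length = 2
Step 1: length = 6
Step 2: length = 18
Step 3: length = 54
Step 4: length = 162

Answer: 162


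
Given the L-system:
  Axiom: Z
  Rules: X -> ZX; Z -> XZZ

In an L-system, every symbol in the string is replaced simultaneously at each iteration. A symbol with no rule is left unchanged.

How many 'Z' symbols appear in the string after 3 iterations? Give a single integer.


Step 0: Z  (1 'Z')
Step 1: XZZ  (2 'Z')
Step 2: ZXXZZXZZ  (5 'Z')
Step 3: XZZZXZXXZZXZZZXXZZXZZ  (13 'Z')

Answer: 13


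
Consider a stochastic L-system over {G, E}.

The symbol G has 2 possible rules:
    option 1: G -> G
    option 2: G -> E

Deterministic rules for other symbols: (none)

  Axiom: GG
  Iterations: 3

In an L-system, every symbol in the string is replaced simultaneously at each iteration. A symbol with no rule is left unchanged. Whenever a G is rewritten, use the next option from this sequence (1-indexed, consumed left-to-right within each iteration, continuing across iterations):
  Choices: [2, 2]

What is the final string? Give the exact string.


Answer: EE

Derivation:
Step 0: GG
Step 1: EE  (used choices [2, 2])
Step 2: EE  (used choices [])
Step 3: EE  (used choices [])


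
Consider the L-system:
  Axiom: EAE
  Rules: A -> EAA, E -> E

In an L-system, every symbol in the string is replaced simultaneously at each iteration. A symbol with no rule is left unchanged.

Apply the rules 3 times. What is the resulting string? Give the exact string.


Step 0: EAE
Step 1: EEAAE
Step 2: EEEAAEAAE
Step 3: EEEEAAEAAEEAAEAAE

Answer: EEEEAAEAAEEAAEAAE


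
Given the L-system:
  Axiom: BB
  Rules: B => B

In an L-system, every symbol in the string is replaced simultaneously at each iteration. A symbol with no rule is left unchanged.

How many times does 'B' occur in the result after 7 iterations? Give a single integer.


Step 0: BB  (2 'B')
Step 1: BB  (2 'B')
Step 2: BB  (2 'B')
Step 3: BB  (2 'B')
Step 4: BB  (2 'B')
Step 5: BB  (2 'B')
Step 6: BB  (2 'B')
Step 7: BB  (2 'B')

Answer: 2


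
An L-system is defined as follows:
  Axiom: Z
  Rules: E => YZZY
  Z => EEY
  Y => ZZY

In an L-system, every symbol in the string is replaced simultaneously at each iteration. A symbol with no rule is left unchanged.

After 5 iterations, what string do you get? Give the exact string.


Answer: YZZYYZZYZZYYZZYYZZYZZYEEYEEYZZYZZYEEYEEYZZYZZYEEYEEYZZYEEYEEYZZYZZYEEYEEYZZYZZYEEYEEYZZYEEYEEYZZYYZZYYZZYZZYYZZYYZZYZZYEEYEEYZZYYZZYYZZYZZYYZZYYZZYZZYEEYEEYZZYZZYEEYEEYZZYZZYEEYEEYZZYEEYEEYZZYZZYEEYEEYZZYZZYEEYEEYZZYEEYEEYZZYYZZYYZZYZZYYZZYYZZYZZYEEYEEYZZYZZYEEYEEYZZYZZYEEYEEYZZYEEYEEYZZYZZYEEYEEYZZYZZYEEYEEYZZYEEYEEYZZYYZZYYZZYZZYYZZYYZZYZZYEEYEEYZZY

Derivation:
Step 0: Z
Step 1: EEY
Step 2: YZZYYZZYZZY
Step 3: ZZYEEYEEYZZYZZYEEYEEYZZYEEYEEYZZY
Step 4: EEYEEYZZYYZZYYZZYZZYYZZYYZZYZZYEEYEEYZZYEEYEEYZZYYZZYYZZYZZYYZZYYZZYZZYEEYEEYZZYYZZYYZZYZZYYZZYYZZYZZYEEYEEYZZY
Step 5: YZZYYZZYZZYYZZYYZZYZZYEEYEEYZZYZZYEEYEEYZZYZZYEEYEEYZZYEEYEEYZZYZZYEEYEEYZZYZZYEEYEEYZZYEEYEEYZZYYZZYYZZYZZYYZZYYZZYZZYEEYEEYZZYYZZYYZZYZZYYZZYYZZYZZYEEYEEYZZYZZYEEYEEYZZYZZYEEYEEYZZYEEYEEYZZYZZYEEYEEYZZYZZYEEYEEYZZYEEYEEYZZYYZZYYZZYZZYYZZYYZZYZZYEEYEEYZZYZZYEEYEEYZZYZZYEEYEEYZZYEEYEEYZZYZZYEEYEEYZZYZZYEEYEEYZZYEEYEEYZZYYZZYYZZYZZYYZZYYZZYZZYEEYEEYZZY


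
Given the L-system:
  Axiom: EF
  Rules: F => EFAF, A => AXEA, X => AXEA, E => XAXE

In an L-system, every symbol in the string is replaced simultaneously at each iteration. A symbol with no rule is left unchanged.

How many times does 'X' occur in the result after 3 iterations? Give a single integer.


Answer: 36

Derivation:
Step 0: EF  (0 'X')
Step 1: XAXEEFAF  (2 'X')
Step 2: AXEAAXEAAXEAXAXEXAXEEFAFAXEAEFAF  (8 'X')
Step 3: AXEAAXEAXAXEAXEAAXEAAXEAXAXEAXEAAXEAAXEAXAXEAXEAAXEAAXEAAXEAXAXEAXEAAXEAAXEAXAXEXAXEEFAFAXEAEFAFAXEAAXEAXAXEAXEAXAXEEFAFAXEAEFAF  (36 'X')


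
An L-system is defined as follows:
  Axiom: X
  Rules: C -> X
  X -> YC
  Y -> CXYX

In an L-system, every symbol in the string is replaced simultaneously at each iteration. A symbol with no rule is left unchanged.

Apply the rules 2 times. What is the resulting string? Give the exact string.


Answer: CXYXX

Derivation:
Step 0: X
Step 1: YC
Step 2: CXYXX


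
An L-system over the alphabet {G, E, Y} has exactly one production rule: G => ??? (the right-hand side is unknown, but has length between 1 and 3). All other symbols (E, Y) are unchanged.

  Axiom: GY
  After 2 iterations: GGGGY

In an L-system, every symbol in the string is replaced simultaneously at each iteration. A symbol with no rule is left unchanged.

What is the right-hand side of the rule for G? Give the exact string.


Answer: GG

Derivation:
Trying G => GG:
  Step 0: GY
  Step 1: GGY
  Step 2: GGGGY
Matches the given result.


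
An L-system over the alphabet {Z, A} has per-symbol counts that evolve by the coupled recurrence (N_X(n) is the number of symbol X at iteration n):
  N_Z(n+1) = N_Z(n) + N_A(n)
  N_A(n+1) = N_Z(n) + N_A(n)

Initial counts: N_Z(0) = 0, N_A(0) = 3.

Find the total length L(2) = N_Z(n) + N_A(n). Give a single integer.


Answer: 12

Derivation:
Step 0: N_Z=0, N_A=3, L=3
Step 1: N_Z=3, N_A=3, L=6
Step 2: N_Z=6, N_A=6, L=12


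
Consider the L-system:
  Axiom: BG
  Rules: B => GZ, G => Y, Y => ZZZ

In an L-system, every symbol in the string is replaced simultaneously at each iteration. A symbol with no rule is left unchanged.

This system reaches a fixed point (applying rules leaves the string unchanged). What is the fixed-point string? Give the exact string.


Answer: ZZZZZZZ

Derivation:
Step 0: BG
Step 1: GZY
Step 2: YZZZZ
Step 3: ZZZZZZZ
Step 4: ZZZZZZZ  (unchanged — fixed point at step 3)


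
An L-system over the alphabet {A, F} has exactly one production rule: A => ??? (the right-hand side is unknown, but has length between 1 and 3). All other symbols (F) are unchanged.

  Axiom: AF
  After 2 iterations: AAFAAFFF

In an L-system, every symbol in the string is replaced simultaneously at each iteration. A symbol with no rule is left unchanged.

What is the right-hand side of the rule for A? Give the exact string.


Answer: AAF

Derivation:
Trying A => AAF:
  Step 0: AF
  Step 1: AAFF
  Step 2: AAFAAFFF
Matches the given result.


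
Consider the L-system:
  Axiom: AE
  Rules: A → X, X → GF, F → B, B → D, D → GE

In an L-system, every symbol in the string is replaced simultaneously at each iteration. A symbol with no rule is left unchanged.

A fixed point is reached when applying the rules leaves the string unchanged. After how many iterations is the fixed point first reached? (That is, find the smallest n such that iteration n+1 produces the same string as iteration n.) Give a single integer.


Answer: 5

Derivation:
Step 0: AE
Step 1: XE
Step 2: GFE
Step 3: GBE
Step 4: GDE
Step 5: GGEE
Step 6: GGEE  (unchanged — fixed point at step 5)


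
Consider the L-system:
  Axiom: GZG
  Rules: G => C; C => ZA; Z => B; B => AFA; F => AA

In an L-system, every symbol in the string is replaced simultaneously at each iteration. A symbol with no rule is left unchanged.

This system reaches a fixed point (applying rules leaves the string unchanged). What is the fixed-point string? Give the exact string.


Answer: AAAAAAAAAAAAAA

Derivation:
Step 0: GZG
Step 1: CBC
Step 2: ZAAFAZA
Step 3: BAAAAABA
Step 4: AFAAAAAAAFAA
Step 5: AAAAAAAAAAAAAA
Step 6: AAAAAAAAAAAAAA  (unchanged — fixed point at step 5)


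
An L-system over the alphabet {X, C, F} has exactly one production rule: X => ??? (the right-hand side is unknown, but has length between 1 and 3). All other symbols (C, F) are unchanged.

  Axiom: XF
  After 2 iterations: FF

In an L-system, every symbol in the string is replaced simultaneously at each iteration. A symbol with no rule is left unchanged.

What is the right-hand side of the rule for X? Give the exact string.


Answer: F

Derivation:
Trying X => F:
  Step 0: XF
  Step 1: FF
  Step 2: FF
Matches the given result.


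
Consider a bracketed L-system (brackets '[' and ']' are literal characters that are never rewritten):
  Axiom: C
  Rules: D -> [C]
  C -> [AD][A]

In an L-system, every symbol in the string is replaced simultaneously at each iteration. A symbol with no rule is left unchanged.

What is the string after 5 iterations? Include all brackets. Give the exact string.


Answer: [A[[A[[AD][A]]][A]]][A]

Derivation:
Step 0: C
Step 1: [AD][A]
Step 2: [A[C]][A]
Step 3: [A[[AD][A]]][A]
Step 4: [A[[A[C]][A]]][A]
Step 5: [A[[A[[AD][A]]][A]]][A]


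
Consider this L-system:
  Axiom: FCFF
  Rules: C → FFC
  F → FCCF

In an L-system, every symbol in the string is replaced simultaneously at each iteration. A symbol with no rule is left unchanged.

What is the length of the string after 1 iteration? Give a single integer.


Step 0: length = 4
Step 1: length = 15

Answer: 15


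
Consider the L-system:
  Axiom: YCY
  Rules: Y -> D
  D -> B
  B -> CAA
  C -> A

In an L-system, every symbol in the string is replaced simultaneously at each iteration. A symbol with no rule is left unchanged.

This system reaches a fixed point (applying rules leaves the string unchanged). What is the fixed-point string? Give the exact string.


Step 0: YCY
Step 1: DAD
Step 2: BAB
Step 3: CAAACAA
Step 4: AAAAAAA
Step 5: AAAAAAA  (unchanged — fixed point at step 4)

Answer: AAAAAAA


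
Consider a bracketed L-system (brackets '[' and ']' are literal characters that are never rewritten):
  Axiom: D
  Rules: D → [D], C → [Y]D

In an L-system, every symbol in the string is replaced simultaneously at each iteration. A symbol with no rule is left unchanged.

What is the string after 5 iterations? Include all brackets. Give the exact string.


Step 0: D
Step 1: [D]
Step 2: [[D]]
Step 3: [[[D]]]
Step 4: [[[[D]]]]
Step 5: [[[[[D]]]]]

Answer: [[[[[D]]]]]


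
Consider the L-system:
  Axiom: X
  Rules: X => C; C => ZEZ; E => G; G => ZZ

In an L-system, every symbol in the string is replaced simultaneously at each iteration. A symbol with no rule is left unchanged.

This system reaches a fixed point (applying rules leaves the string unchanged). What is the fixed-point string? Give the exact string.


Answer: ZZZZ

Derivation:
Step 0: X
Step 1: C
Step 2: ZEZ
Step 3: ZGZ
Step 4: ZZZZ
Step 5: ZZZZ  (unchanged — fixed point at step 4)


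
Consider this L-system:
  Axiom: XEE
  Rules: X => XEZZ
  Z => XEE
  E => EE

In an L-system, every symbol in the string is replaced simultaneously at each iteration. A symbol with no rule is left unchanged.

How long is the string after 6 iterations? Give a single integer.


Answer: 576

Derivation:
Step 0: length = 3
Step 1: length = 8
Step 2: length = 20
Step 3: length = 48
Step 4: length = 112
Step 5: length = 256
Step 6: length = 576


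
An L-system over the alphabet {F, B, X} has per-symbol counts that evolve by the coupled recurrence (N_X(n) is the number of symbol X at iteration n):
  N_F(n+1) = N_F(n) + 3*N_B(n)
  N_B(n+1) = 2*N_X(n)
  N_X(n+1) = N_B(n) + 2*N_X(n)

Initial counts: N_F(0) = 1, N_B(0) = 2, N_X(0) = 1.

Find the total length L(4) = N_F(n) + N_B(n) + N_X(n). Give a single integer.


Answer: 229

Derivation:
Step 0: N_F=1, N_B=2, N_X=1, L=4
Step 1: N_F=7, N_B=2, N_X=4, L=13
Step 2: N_F=13, N_B=8, N_X=10, L=31
Step 3: N_F=37, N_B=20, N_X=28, L=85
Step 4: N_F=97, N_B=56, N_X=76, L=229


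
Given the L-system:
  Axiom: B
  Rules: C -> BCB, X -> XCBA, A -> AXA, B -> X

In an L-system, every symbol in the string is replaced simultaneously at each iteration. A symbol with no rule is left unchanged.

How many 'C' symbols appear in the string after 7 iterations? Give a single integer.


Answer: 110

Derivation:
Step 0: B  (0 'C')
Step 1: X  (0 'C')
Step 2: XCBA  (1 'C')
Step 3: XCBABCBXAXA  (2 'C')
Step 4: XCBABCBXAXAXBCBXXCBAAXAXCBAAXA  (5 'C')
Step 5: XCBABCBXAXAXBCBXXCBAAXAXCBAAXAXCBAXBCBXXCBAXCBABCBXAXAAXAXCBAAXAXCBABCBXAXAAXAXCBAAXA  (14 'C')
Step 6: XCBABCBXAXAXBCBXXCBAAXAXCBAAXAXCBAXBCBXXCBAXCBABCBXAXAAXAXCBAAXAXCBABCBXAXAAXAXCBAAXAXCBABCBXAXAXCBAXBCBXXCBAXCBABCBXAXAXCBABCBXAXAXBCBXXCBAAXAXCBAAXAAXAXCBAAXAXCBABCBXAXAAXAXCBAAXAXCBABCBXAXAXBCBXXCBAAXAXCBAAXAAXAXCBAAXAXCBABCBXAXAAXAXCBAAXA  (39 'C')
Step 7: XCBABCBXAXAXBCBXXCBAAXAXCBAAXAXCBAXBCBXXCBAXCBABCBXAXAAXAXCBAAXAXCBABCBXAXAAXAXCBAAXAXCBABCBXAXAXCBAXBCBXXCBAXCBABCBXAXAXCBABCBXAXAXBCBXXCBAAXAXCBAAXAAXAXCBAAXAXCBABCBXAXAAXAXCBAAXAXCBABCBXAXAXBCBXXCBAAXAXCBAAXAAXAXCBAAXAXCBABCBXAXAAXAXCBAAXAXCBABCBXAXAXBCBXXCBAAXAXCBAAXAXCBABCBXAXAXCBAXBCBXXCBAXCBABCBXAXAXCBABCBXAXAXBCBXXCBAAXAXCBAAXAXCBABCBXAXAXBCBXXCBAAXAXCBAAXAXCBAXBCBXXCBAXCBABCBXAXAAXAXCBAAXAXCBABCBXAXAAXAXCBAAXAAXAXCBAAXAXCBABCBXAXAAXAXCBAAXAXCBABCBXAXAXBCBXXCBAAXAXCBAAXAAXAXCBAAXAXCBABCBXAXAAXAXCBAAXAXCBABCBXAXAXBCBXXCBAAXAXCBAAXAXCBAXBCBXXCBAXCBABCBXAXAAXAXCBAAXAXCBABCBXAXAAXAXCBAAXAAXAXCBAAXAXCBABCBXAXAAXAXCBAAXAXCBABCBXAXAXBCBXXCBAAXAXCBAAXAAXAXCBAAXAXCBABCBXAXAAXAXCBAAXA  (110 'C')


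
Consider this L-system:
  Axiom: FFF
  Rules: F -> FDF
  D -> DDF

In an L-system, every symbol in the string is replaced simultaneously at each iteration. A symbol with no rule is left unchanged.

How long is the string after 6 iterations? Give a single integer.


Answer: 2187

Derivation:
Step 0: length = 3
Step 1: length = 9
Step 2: length = 27
Step 3: length = 81
Step 4: length = 243
Step 5: length = 729
Step 6: length = 2187


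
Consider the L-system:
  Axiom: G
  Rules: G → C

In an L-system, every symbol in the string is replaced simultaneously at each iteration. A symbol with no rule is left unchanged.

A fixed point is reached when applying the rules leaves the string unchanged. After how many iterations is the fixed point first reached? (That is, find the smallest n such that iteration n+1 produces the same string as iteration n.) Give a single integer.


Answer: 1

Derivation:
Step 0: G
Step 1: C
Step 2: C  (unchanged — fixed point at step 1)


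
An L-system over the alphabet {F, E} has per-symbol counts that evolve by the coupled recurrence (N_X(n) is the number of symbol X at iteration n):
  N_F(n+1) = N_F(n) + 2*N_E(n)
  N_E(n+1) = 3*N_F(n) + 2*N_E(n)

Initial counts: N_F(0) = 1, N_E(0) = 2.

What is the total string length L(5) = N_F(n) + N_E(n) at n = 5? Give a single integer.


Step 0: N_F=1, N_E=2, L=3
Step 1: N_F=5, N_E=7, L=12
Step 2: N_F=19, N_E=29, L=48
Step 3: N_F=77, N_E=115, L=192
Step 4: N_F=307, N_E=461, L=768
Step 5: N_F=1229, N_E=1843, L=3072

Answer: 3072


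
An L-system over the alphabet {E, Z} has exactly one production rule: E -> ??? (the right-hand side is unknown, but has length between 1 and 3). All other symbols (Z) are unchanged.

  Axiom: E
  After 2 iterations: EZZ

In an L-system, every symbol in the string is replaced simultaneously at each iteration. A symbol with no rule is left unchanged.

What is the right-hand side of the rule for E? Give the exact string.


Trying E -> EZ:
  Step 0: E
  Step 1: EZ
  Step 2: EZZ
Matches the given result.

Answer: EZ


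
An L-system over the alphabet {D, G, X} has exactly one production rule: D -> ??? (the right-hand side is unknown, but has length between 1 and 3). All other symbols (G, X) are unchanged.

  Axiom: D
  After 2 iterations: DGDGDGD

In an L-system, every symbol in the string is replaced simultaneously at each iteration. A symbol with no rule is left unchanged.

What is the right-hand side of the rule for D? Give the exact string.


Answer: DGD

Derivation:
Trying D -> DGD:
  Step 0: D
  Step 1: DGD
  Step 2: DGDGDGD
Matches the given result.


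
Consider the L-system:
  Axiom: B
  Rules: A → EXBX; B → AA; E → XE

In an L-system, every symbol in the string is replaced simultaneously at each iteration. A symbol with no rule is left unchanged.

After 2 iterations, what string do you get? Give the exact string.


Step 0: B
Step 1: AA
Step 2: EXBXEXBX

Answer: EXBXEXBX


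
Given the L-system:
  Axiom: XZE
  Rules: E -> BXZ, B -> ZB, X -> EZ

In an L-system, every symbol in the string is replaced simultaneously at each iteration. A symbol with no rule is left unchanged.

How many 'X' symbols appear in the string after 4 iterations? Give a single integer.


Step 0: XZE  (1 'X')
Step 1: EZZBXZ  (1 'X')
Step 2: BXZZZZBEZZ  (1 'X')
Step 3: ZBEZZZZZZBBXZZZ  (1 'X')
Step 4: ZZBBXZZZZZZZZBZBEZZZZ  (1 'X')

Answer: 1


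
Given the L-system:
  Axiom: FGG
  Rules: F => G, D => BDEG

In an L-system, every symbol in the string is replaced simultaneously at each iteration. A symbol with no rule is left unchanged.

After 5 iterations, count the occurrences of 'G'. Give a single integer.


Step 0: FGG  (2 'G')
Step 1: GGG  (3 'G')
Step 2: GGG  (3 'G')
Step 3: GGG  (3 'G')
Step 4: GGG  (3 'G')
Step 5: GGG  (3 'G')

Answer: 3


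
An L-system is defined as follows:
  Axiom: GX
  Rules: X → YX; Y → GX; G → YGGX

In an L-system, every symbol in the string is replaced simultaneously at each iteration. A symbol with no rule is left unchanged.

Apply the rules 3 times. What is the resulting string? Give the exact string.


Step 0: GX
Step 1: YGGXYX
Step 2: GXYGGXYGGXYXGXYX
Step 3: YGGXYXGXYGGXYGGXYXGXYGGXYGGXYXGXYXYGGXYXGXYX

Answer: YGGXYXGXYGGXYGGXYXGXYGGXYGGXYXGXYXYGGXYXGXYX


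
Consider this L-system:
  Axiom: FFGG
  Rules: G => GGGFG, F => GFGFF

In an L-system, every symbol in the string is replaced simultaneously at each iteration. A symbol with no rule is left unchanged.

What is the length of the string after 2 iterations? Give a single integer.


Answer: 100

Derivation:
Step 0: length = 4
Step 1: length = 20
Step 2: length = 100


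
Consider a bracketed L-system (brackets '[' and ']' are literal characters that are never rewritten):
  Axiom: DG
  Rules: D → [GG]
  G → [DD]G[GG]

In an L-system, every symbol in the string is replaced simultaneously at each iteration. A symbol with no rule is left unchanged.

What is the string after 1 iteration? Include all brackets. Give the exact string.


Step 0: DG
Step 1: [GG][DD]G[GG]

Answer: [GG][DD]G[GG]


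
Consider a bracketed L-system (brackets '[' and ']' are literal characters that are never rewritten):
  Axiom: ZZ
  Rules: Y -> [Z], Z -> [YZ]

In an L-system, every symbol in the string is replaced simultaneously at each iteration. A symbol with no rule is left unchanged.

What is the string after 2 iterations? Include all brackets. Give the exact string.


Step 0: ZZ
Step 1: [YZ][YZ]
Step 2: [[Z][YZ]][[Z][YZ]]

Answer: [[Z][YZ]][[Z][YZ]]


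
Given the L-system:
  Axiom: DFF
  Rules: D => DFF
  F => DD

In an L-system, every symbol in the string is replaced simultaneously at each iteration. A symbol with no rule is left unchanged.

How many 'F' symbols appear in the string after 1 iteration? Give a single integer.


Answer: 2

Derivation:
Step 0: DFF  (2 'F')
Step 1: DFFDDDD  (2 'F')


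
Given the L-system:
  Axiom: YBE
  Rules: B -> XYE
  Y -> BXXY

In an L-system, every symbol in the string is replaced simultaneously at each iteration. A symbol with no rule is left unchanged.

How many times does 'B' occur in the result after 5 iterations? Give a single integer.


Answer: 8

Derivation:
Step 0: YBE  (1 'B')
Step 1: BXXYXYEE  (1 'B')
Step 2: XYEXXBXXYXBXXYEE  (2 'B')
Step 3: XBXXYEXXXYEXXBXXYXXYEXXBXXYEE  (3 'B')
Step 4: XXYEXXBXXYEXXXBXXYEXXXYEXXBXXYXXBXXYEXXXYEXXBXXYEE  (5 'B')
Step 5: XXBXXYEXXXYEXXBXXYEXXXXYEXXBXXYEXXXBXXYEXXXYEXXBXXYXXXYEXXBXXYEXXXBXXYEXXXYEXXBXXYEE  (8 'B')


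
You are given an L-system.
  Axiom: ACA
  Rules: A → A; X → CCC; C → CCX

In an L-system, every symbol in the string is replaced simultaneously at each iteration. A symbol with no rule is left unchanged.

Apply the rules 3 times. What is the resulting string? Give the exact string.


Answer: ACCXCCXCCCCCXCCXCCCCCXCCXCCXA

Derivation:
Step 0: ACA
Step 1: ACCXA
Step 2: ACCXCCXCCCA
Step 3: ACCXCCXCCCCCXCCXCCCCCXCCXCCXA


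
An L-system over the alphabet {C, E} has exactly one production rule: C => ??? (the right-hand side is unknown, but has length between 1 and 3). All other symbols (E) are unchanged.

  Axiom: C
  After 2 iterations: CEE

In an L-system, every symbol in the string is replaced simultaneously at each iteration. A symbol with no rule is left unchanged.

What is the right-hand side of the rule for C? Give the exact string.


Answer: CE

Derivation:
Trying C => CE:
  Step 0: C
  Step 1: CE
  Step 2: CEE
Matches the given result.


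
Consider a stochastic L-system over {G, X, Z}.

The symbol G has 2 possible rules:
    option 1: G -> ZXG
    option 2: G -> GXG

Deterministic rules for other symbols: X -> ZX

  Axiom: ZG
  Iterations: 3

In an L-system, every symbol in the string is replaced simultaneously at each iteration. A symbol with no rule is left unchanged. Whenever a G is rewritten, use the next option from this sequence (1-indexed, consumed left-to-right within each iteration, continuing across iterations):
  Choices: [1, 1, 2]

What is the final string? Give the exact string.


Step 0: ZG
Step 1: ZZXG  (used choices [1])
Step 2: ZZZXZXG  (used choices [1])
Step 3: ZZZZXZZXGXG  (used choices [2])

Answer: ZZZZXZZXGXG


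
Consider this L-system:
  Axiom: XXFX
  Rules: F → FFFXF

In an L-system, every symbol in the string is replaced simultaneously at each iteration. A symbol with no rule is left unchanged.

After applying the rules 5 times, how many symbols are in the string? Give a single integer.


Step 0: length = 4
Step 1: length = 8
Step 2: length = 24
Step 3: length = 88
Step 4: length = 344
Step 5: length = 1368

Answer: 1368


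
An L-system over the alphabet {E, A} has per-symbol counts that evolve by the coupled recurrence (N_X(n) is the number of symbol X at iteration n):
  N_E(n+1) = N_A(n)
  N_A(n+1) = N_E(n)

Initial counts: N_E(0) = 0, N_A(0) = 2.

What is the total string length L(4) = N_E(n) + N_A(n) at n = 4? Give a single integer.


Step 0: N_E=0, N_A=2, L=2
Step 1: N_E=2, N_A=0, L=2
Step 2: N_E=0, N_A=2, L=2
Step 3: N_E=2, N_A=0, L=2
Step 4: N_E=0, N_A=2, L=2

Answer: 2


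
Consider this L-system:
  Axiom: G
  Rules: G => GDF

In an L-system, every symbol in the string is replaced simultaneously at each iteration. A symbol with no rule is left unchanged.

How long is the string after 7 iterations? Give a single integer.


Answer: 15

Derivation:
Step 0: length = 1
Step 1: length = 3
Step 2: length = 5
Step 3: length = 7
Step 4: length = 9
Step 5: length = 11
Step 6: length = 13
Step 7: length = 15


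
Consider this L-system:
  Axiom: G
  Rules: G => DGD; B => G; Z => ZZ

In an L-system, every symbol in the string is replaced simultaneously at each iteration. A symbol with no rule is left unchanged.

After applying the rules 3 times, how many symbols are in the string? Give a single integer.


Answer: 7

Derivation:
Step 0: length = 1
Step 1: length = 3
Step 2: length = 5
Step 3: length = 7


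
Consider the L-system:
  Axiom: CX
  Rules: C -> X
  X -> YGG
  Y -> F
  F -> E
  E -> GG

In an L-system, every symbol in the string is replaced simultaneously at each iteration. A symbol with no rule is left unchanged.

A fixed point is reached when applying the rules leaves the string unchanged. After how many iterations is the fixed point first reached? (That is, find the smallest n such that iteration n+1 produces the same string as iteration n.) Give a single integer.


Answer: 5

Derivation:
Step 0: CX
Step 1: XYGG
Step 2: YGGFGG
Step 3: FGGEGG
Step 4: EGGGGGG
Step 5: GGGGGGGG
Step 6: GGGGGGGG  (unchanged — fixed point at step 5)


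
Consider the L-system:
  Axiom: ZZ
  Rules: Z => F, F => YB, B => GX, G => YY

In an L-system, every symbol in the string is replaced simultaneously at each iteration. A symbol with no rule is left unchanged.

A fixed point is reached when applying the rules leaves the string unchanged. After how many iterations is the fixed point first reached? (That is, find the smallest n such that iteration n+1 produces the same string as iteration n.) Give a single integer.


Step 0: ZZ
Step 1: FF
Step 2: YBYB
Step 3: YGXYGX
Step 4: YYYXYYYX
Step 5: YYYXYYYX  (unchanged — fixed point at step 4)

Answer: 4


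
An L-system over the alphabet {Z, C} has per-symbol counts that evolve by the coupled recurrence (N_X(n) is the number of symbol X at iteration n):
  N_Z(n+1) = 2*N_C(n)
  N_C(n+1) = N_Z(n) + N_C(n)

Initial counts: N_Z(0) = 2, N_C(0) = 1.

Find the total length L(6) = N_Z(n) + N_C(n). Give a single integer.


Step 0: N_Z=2, N_C=1, L=3
Step 1: N_Z=2, N_C=3, L=5
Step 2: N_Z=6, N_C=5, L=11
Step 3: N_Z=10, N_C=11, L=21
Step 4: N_Z=22, N_C=21, L=43
Step 5: N_Z=42, N_C=43, L=85
Step 6: N_Z=86, N_C=85, L=171

Answer: 171


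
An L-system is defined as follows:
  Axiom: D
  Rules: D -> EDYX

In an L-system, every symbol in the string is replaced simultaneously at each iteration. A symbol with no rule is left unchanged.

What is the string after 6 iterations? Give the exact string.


Step 0: D
Step 1: EDYX
Step 2: EEDYXYX
Step 3: EEEDYXYXYX
Step 4: EEEEDYXYXYXYX
Step 5: EEEEEDYXYXYXYXYX
Step 6: EEEEEEDYXYXYXYXYXYX

Answer: EEEEEEDYXYXYXYXYXYX


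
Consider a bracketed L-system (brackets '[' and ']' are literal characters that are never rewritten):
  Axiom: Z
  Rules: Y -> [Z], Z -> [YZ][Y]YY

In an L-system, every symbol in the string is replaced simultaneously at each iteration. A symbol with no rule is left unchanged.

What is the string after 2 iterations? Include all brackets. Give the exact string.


Step 0: Z
Step 1: [YZ][Y]YY
Step 2: [[Z][YZ][Y]YY][[Z]][Z][Z]

Answer: [[Z][YZ][Y]YY][[Z]][Z][Z]


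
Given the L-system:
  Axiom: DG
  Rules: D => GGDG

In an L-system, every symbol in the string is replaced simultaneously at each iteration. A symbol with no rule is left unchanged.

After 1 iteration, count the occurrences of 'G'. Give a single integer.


Answer: 4

Derivation:
Step 0: DG  (1 'G')
Step 1: GGDGG  (4 'G')


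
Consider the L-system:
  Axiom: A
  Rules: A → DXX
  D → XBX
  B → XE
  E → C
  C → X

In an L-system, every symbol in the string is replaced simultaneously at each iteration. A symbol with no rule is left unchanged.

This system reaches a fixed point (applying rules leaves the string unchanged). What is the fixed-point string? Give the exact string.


Step 0: A
Step 1: DXX
Step 2: XBXXX
Step 3: XXEXXX
Step 4: XXCXXX
Step 5: XXXXXX
Step 6: XXXXXX  (unchanged — fixed point at step 5)

Answer: XXXXXX


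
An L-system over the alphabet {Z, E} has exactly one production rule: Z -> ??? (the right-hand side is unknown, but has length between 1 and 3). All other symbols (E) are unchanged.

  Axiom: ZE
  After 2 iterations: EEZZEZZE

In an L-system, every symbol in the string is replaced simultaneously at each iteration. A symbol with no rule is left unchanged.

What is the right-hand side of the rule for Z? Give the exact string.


Answer: EZZ

Derivation:
Trying Z -> EZZ:
  Step 0: ZE
  Step 1: EZZE
  Step 2: EEZZEZZE
Matches the given result.


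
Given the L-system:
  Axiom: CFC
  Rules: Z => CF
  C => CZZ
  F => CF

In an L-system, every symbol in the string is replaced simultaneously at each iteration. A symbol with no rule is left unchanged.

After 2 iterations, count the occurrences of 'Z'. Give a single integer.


Answer: 6

Derivation:
Step 0: CFC  (0 'Z')
Step 1: CZZCFCZZ  (4 'Z')
Step 2: CZZCFCFCZZCFCZZCFCF  (6 'Z')


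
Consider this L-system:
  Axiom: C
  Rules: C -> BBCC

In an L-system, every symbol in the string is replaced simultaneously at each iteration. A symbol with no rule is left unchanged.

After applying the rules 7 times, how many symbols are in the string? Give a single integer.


Answer: 382

Derivation:
Step 0: length = 1
Step 1: length = 4
Step 2: length = 10
Step 3: length = 22
Step 4: length = 46
Step 5: length = 94
Step 6: length = 190
Step 7: length = 382


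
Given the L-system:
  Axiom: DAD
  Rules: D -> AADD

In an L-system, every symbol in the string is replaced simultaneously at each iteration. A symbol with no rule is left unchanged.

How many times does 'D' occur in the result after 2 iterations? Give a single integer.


Answer: 8

Derivation:
Step 0: DAD  (2 'D')
Step 1: AADDAAADD  (4 'D')
Step 2: AAAADDAADDAAAAADDAADD  (8 'D')


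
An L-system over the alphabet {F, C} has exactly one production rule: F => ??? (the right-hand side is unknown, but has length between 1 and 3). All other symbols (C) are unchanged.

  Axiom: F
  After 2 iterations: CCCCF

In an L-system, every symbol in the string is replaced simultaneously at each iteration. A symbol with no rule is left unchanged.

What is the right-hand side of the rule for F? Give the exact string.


Answer: CCF

Derivation:
Trying F => CCF:
  Step 0: F
  Step 1: CCF
  Step 2: CCCCF
Matches the given result.


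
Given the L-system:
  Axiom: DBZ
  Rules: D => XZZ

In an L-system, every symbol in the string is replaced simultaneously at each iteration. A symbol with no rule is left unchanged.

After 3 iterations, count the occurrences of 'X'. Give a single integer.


Answer: 1

Derivation:
Step 0: DBZ  (0 'X')
Step 1: XZZBZ  (1 'X')
Step 2: XZZBZ  (1 'X')
Step 3: XZZBZ  (1 'X')


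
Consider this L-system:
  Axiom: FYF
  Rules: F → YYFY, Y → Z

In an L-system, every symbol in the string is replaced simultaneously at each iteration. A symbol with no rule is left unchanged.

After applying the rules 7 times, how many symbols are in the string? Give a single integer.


Step 0: length = 3
Step 1: length = 9
Step 2: length = 15
Step 3: length = 21
Step 4: length = 27
Step 5: length = 33
Step 6: length = 39
Step 7: length = 45

Answer: 45


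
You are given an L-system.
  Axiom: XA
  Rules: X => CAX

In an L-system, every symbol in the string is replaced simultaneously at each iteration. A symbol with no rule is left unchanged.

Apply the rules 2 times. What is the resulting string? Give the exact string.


Answer: CACAXA

Derivation:
Step 0: XA
Step 1: CAXA
Step 2: CACAXA


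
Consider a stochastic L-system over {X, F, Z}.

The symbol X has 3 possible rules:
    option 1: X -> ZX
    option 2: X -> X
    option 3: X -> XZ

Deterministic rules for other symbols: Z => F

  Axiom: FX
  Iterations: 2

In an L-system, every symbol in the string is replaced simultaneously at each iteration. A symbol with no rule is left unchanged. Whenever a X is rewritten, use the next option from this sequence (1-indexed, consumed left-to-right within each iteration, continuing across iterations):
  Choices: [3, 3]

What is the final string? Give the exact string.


Step 0: FX
Step 1: FXZ  (used choices [3])
Step 2: FXZF  (used choices [3])

Answer: FXZF


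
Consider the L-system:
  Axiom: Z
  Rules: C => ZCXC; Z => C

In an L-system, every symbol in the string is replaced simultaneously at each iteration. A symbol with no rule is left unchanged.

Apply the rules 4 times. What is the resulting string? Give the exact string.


Step 0: Z
Step 1: C
Step 2: ZCXC
Step 3: CZCXCXZCXC
Step 4: ZCXCCZCXCXZCXCXCZCXCXZCXC

Answer: ZCXCCZCXCXZCXCXCZCXCXZCXC


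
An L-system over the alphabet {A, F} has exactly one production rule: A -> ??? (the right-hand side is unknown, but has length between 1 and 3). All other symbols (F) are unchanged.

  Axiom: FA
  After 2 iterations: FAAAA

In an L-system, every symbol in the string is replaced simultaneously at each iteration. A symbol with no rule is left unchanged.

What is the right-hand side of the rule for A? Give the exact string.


Answer: AA

Derivation:
Trying A -> AA:
  Step 0: FA
  Step 1: FAA
  Step 2: FAAAA
Matches the given result.


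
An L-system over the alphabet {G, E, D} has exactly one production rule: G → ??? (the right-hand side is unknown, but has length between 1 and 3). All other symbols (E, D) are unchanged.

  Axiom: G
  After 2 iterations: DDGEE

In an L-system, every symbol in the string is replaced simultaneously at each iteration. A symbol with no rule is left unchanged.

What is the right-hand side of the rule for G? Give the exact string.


Answer: DGE

Derivation:
Trying G → DGE:
  Step 0: G
  Step 1: DGE
  Step 2: DDGEE
Matches the given result.


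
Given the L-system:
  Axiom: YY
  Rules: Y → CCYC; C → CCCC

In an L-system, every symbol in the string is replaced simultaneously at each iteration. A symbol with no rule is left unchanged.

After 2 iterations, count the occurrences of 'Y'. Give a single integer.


Step 0: YY  (2 'Y')
Step 1: CCYCCCYC  (2 'Y')
Step 2: CCCCCCCCCCYCCCCCCCCCCCCCCCYCCCCC  (2 'Y')

Answer: 2


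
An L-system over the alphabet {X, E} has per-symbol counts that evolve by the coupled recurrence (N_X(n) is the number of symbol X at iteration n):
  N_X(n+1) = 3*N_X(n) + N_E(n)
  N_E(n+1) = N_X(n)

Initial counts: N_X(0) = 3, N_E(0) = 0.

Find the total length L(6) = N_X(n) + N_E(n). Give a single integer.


Step 0: N_X=3, N_E=0, L=3
Step 1: N_X=9, N_E=3, L=12
Step 2: N_X=30, N_E=9, L=39
Step 3: N_X=99, N_E=30, L=129
Step 4: N_X=327, N_E=99, L=426
Step 5: N_X=1080, N_E=327, L=1407
Step 6: N_X=3567, N_E=1080, L=4647

Answer: 4647


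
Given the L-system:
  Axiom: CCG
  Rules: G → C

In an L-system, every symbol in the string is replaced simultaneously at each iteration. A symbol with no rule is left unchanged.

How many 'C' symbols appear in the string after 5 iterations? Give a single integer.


Answer: 3

Derivation:
Step 0: CCG  (2 'C')
Step 1: CCC  (3 'C')
Step 2: CCC  (3 'C')
Step 3: CCC  (3 'C')
Step 4: CCC  (3 'C')
Step 5: CCC  (3 'C')


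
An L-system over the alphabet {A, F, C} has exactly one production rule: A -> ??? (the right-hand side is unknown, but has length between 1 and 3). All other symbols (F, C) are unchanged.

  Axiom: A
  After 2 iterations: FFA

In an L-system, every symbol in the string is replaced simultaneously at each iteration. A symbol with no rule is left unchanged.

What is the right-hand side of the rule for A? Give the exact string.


Trying A -> FA:
  Step 0: A
  Step 1: FA
  Step 2: FFA
Matches the given result.

Answer: FA


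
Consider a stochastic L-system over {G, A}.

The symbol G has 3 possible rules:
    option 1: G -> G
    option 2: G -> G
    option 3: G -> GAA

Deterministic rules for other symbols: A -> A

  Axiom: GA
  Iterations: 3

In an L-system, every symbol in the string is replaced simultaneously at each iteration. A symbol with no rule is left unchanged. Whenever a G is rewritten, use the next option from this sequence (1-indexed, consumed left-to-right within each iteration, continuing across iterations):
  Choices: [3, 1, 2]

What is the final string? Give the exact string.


Answer: GAAA

Derivation:
Step 0: GA
Step 1: GAAA  (used choices [3])
Step 2: GAAA  (used choices [1])
Step 3: GAAA  (used choices [2])


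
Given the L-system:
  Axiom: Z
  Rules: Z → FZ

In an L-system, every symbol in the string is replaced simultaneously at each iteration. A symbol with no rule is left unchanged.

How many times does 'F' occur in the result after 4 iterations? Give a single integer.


Step 0: Z  (0 'F')
Step 1: FZ  (1 'F')
Step 2: FFZ  (2 'F')
Step 3: FFFZ  (3 'F')
Step 4: FFFFZ  (4 'F')

Answer: 4
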